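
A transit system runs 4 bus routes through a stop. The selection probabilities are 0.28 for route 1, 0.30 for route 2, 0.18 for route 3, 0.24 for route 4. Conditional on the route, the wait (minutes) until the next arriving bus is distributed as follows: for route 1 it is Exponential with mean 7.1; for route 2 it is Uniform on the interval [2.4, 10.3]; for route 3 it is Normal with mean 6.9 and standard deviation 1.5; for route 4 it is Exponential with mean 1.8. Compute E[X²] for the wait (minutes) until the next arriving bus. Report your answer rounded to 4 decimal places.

52.4166

For each component E[X²] = Var + (mean)², giving 1: 100.82; 2: 45.5233; 3: 49.86; 4: 6.48.
Overall E[X²] = 0.28·100.82 + 0.3·45.5233 + 0.18·49.86 + 0.24·6.48 = 52.4166.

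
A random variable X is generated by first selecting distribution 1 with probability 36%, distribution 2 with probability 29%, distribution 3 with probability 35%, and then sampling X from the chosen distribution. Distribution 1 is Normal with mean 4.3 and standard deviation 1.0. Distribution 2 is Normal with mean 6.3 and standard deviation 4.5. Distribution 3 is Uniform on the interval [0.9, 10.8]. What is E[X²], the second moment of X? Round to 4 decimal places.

39.2355

For each component E[X²] = Var + (mean)², giving 1: 19.49; 2: 59.94; 3: 42.39.
Overall E[X²] = 0.36·19.49 + 0.29·59.94 + 0.35·42.39 = 39.2355.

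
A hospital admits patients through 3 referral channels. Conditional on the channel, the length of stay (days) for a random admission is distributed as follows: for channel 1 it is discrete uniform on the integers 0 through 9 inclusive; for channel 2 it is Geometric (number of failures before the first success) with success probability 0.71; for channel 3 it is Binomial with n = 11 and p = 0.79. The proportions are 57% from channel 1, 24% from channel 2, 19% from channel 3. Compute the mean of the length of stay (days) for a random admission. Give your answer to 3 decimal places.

Component means — 1: 4.5; 2: 0.408451; 3: 8.69.
E[X] = 0.57·4.5 + 0.24·0.408451 + 0.19·8.69 = 4.31413.

4.314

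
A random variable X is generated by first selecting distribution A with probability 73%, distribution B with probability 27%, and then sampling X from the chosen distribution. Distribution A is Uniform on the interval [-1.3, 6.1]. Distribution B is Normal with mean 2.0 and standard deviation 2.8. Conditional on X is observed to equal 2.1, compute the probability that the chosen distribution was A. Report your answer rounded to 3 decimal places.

Likelihoods f(2.1 | ·): A: 0.135135; B: 0.142389.
Posterior ∝ prior × likelihood. Numerator for A: 0.73·0.135135 = 0.0986486.
Normalizing constant: 0.73·0.135135 + 0.27·0.142389 = 0.137094.
P(A | observation) = 0.0986486 / 0.137094 = 0.719572.

0.720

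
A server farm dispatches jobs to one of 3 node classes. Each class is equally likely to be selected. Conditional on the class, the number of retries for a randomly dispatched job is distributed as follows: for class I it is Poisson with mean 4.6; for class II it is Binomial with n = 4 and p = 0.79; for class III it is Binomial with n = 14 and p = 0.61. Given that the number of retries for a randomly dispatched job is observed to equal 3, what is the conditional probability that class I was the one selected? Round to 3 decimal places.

0.281

Likelihoods P(X=3 | ·): I: 0.163068; II: 0.414153; III: 0.00262302.
Posterior ∝ prior × likelihood. Numerator for I: 0.333333·0.163068 = 0.0543559.
Normalizing constant: 0.333333·0.163068 + 0.333333·0.414153 + 0.333333·0.00262302 = 0.193281.
P(I | observation) = 0.0543559 / 0.193281 = 0.281227.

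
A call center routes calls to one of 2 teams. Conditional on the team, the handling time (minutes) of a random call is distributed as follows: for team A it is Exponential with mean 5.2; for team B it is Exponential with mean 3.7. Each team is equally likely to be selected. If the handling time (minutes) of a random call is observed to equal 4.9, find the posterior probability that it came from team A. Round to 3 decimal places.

0.510

Likelihoods f(4.9 | ·): A: 0.0749476; B: 0.0718872.
Posterior ∝ prior × likelihood. Numerator for A: 0.5·0.0749476 = 0.0374738.
Normalizing constant: 0.5·0.0749476 + 0.5·0.0718872 = 0.0734174.
P(A | observation) = 0.0374738 / 0.0734174 = 0.510421.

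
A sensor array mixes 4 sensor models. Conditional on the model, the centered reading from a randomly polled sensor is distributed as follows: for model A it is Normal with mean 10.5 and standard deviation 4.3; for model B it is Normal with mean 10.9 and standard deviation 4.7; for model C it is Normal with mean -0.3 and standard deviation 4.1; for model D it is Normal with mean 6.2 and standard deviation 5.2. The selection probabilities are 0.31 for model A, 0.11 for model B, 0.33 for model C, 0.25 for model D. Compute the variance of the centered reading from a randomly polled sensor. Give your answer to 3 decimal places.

42.486

Per component, A: μ=10.5, E[X²]=128.74; B: μ=10.9, E[X²]=140.9; C: μ=-0.3, E[X²]=16.9; D: μ=6.2, E[X²]=65.48.
E[X] = 0.31·10.5 + 0.11·10.9 + 0.33·-0.3 + 0.25·6.2 = 5.905.
E[X²] = 0.31·128.74 + 0.11·140.9 + 0.33·16.9 + 0.25·65.48 = 77.3554.
Var(X) = E[X²] − (E[X])² = 77.3554 − 34.869 = 42.4864.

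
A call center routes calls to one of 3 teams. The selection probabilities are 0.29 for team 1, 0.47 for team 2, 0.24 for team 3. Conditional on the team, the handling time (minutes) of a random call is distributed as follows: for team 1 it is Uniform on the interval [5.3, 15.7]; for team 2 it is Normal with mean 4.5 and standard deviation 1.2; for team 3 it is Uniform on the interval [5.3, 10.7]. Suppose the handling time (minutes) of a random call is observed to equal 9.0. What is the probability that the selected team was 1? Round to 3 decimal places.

0.385

Likelihoods f(9.0 | ·): 1: 0.0961538; 2: 0.00029383; 3: 0.185185.
Posterior ∝ prior × likelihood. Numerator for 1: 0.29·0.0961538 = 0.0278846.
Normalizing constant: 0.29·0.0961538 + 0.47·0.00029383 + 0.24·0.185185 = 0.0724672.
P(1 | observation) = 0.0278846 / 0.0724672 = 0.38479.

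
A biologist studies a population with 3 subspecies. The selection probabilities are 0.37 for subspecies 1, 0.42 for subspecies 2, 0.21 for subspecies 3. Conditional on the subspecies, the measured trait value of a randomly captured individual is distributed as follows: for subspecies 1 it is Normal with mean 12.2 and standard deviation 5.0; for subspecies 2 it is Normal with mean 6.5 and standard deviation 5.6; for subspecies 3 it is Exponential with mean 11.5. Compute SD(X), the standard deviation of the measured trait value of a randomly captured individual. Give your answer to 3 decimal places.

7.582

Per component, 1: μ=12.2, E[X²]=173.84; 2: μ=6.5, E[X²]=73.61; 3: μ=11.5, E[X²]=264.5.
E[X] = 0.37·12.2 + 0.42·6.5 + 0.21·11.5 = 9.659.
E[X²] = 0.37·173.84 + 0.42·73.61 + 0.21·264.5 = 150.782.
Var(X) = E[X²] − (E[X])² = 150.782 − 93.2963 = 57.4857.
SD(X) = √57.4857 = 7.58193.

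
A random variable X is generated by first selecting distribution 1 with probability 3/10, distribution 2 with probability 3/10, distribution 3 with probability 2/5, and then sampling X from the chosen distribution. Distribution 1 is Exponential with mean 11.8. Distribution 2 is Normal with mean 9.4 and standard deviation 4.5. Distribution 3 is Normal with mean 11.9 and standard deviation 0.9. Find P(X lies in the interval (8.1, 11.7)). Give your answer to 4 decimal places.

0.2972

Conditional on each component, P(8.1 < X < 11.7): 1: 0.132354; 2: 0.30903; 3: 0.412058.
By total probability, P(8.1 < X < 11.7) = 0.3·0.132354 + 0.3·0.30903 + 0.4·0.412058 = 0.297239.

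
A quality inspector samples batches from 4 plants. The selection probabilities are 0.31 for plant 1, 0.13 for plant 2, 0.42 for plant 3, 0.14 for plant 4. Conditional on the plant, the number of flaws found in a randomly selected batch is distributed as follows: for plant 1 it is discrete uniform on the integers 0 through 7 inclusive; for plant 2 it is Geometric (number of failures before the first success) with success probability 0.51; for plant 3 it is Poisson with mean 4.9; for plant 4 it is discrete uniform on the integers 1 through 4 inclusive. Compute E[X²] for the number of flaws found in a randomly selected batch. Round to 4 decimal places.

For each component E[X²] = Var + (mean)², giving 1: 17.5; 2: 2.807; 3: 28.91; 4: 7.5.
Overall E[X²] = 0.31·17.5 + 0.13·2.807 + 0.42·28.91 + 0.14·7.5 = 18.9821.

18.9821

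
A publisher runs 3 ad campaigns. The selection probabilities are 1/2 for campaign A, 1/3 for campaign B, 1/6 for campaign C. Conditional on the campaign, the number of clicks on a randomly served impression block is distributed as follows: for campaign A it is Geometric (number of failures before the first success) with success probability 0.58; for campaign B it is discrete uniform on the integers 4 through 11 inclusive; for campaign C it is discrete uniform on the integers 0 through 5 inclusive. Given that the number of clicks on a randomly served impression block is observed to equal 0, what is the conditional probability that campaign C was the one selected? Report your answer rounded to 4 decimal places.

Likelihoods P(X=0 | ·): A: 0.58; B: 0; C: 0.166667.
Posterior ∝ prior × likelihood. Numerator for C: 0.166667·0.166667 = 0.0277778.
Normalizing constant: 0.5·0.58 + 0.333333·0 + 0.166667·0.166667 = 0.317778.
P(C | observation) = 0.0277778 / 0.317778 = 0.0874126.

0.0874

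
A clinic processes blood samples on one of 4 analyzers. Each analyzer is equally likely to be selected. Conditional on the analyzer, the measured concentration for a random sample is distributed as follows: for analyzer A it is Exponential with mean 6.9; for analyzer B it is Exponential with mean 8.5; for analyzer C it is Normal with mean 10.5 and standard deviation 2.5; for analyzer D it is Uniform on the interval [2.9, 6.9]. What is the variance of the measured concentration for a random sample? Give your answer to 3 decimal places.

36.101

Per component, A: μ=6.9, E[X²]=95.22; B: μ=8.5, E[X²]=144.5; C: μ=10.5, E[X²]=116.5; D: μ=4.9, E[X²]=25.3433.
E[X] = 0.25·6.9 + 0.25·8.5 + 0.25·10.5 + 0.25·4.9 = 7.7.
E[X²] = 0.25·95.22 + 0.25·144.5 + 0.25·116.5 + 0.25·25.3433 = 95.3908.
Var(X) = E[X²] − (E[X])² = 95.3908 − 59.29 = 36.1008.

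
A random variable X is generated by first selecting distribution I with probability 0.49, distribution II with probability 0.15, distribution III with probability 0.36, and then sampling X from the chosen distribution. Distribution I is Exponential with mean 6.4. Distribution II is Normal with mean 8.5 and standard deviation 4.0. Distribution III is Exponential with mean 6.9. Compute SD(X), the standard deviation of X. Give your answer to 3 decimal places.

6.334

Per component, I: μ=6.4, E[X²]=81.92; II: μ=8.5, E[X²]=88.25; III: μ=6.9, E[X²]=95.22.
E[X] = 0.49·6.4 + 0.15·8.5 + 0.36·6.9 = 6.895.
E[X²] = 0.49·81.92 + 0.15·88.25 + 0.36·95.22 = 87.6575.
Var(X) = E[X²] − (E[X])² = 87.6575 − 47.541 = 40.1165.
SD(X) = √40.1165 = 6.33376.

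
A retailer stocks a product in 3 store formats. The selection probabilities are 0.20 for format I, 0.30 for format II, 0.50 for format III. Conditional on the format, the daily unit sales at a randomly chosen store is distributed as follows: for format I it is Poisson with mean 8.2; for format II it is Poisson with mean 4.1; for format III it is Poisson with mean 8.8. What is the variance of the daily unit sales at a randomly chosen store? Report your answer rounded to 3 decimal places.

11.628

Per component, I: μ=8.2, E[X²]=75.44; II: μ=4.1, E[X²]=20.91; III: μ=8.8, E[X²]=86.24.
E[X] = 0.2·8.2 + 0.3·4.1 + 0.5·8.8 = 7.27.
E[X²] = 0.2·75.44 + 0.3·20.91 + 0.5·86.24 = 64.481.
Var(X) = E[X²] − (E[X])² = 64.481 − 52.8529 = 11.6281.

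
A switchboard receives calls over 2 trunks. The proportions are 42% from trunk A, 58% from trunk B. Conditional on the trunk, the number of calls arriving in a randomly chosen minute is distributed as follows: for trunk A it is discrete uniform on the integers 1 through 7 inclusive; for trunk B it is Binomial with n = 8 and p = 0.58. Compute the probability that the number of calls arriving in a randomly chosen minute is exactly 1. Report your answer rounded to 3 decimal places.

Conditional on each trunk, P(X = 1): A: 0.142857; B: 0.010697.
By total probability, P(X = 1) = 0.42·0.142857 + 0.58·0.010697 = 0.0662043.

0.066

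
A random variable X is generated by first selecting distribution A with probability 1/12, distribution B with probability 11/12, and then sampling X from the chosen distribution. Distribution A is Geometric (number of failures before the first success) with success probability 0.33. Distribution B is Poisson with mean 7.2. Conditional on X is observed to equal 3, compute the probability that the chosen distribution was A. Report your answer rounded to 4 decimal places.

0.1627

Likelihoods P(X=3 | ·): A: 0.0992518; B: 0.0464436.
Posterior ∝ prior × likelihood. Numerator for A: 0.0833333·0.0992518 = 0.00827098.
Normalizing constant: 0.0833333·0.0992518 + 0.916667·0.0464436 = 0.0508443.
P(A | observation) = 0.00827098 / 0.0508443 = 0.162673.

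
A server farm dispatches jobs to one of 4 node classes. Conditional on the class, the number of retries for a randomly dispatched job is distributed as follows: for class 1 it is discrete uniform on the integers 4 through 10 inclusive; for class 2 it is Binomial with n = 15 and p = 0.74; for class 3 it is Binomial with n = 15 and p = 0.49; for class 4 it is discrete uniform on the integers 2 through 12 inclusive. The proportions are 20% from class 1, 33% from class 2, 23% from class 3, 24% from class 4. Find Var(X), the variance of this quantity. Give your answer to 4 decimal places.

8.5351

Per component, 1: μ=7, E[X²]=53; 2: μ=11.1, E[X²]=126.096; 3: μ=7.35, E[X²]=57.771; 4: μ=7, E[X²]=59.
E[X] = 0.2·7 + 0.33·11.1 + 0.23·7.35 + 0.24·7 = 8.4335.
E[X²] = 0.2·53 + 0.33·126.096 + 0.23·57.771 + 0.24·59 = 79.659.
Var(X) = E[X²] − (E[X])² = 79.659 − 71.1239 = 8.53509.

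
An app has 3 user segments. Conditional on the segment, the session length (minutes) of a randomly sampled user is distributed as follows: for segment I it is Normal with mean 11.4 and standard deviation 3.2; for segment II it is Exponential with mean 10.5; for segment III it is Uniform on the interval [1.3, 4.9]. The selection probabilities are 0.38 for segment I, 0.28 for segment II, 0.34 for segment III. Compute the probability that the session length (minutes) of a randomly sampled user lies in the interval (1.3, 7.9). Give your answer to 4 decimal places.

Conditional on each segment, P(1.3 < X < 7.9): I: 0.136233; II: 0.412305; III: 1.
By total probability, P(1.3 < X < 7.9) = 0.38·0.136233 + 0.28·0.412305 + 0.34·1 = 0.507214.

0.5072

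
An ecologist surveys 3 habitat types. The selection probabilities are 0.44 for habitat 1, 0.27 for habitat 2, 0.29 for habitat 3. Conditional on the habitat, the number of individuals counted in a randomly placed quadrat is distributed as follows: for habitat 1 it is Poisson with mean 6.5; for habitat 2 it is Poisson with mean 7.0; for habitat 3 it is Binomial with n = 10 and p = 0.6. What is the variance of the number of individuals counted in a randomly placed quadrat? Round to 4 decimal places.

5.5859

Per component, 1: μ=6.5, E[X²]=48.75; 2: μ=7, E[X²]=56; 3: μ=6, E[X²]=38.4.
E[X] = 0.44·6.5 + 0.27·7 + 0.29·6 = 6.49.
E[X²] = 0.44·48.75 + 0.27·56 + 0.29·38.4 = 47.706.
Var(X) = E[X²] − (E[X])² = 47.706 − 42.1201 = 5.5859.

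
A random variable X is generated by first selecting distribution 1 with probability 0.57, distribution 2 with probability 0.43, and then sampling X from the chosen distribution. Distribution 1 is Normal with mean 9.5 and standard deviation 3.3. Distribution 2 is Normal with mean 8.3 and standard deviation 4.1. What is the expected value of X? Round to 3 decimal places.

8.984

Component means — 1: 9.5; 2: 8.3.
E[X] = 0.57·9.5 + 0.43·8.3 = 8.984.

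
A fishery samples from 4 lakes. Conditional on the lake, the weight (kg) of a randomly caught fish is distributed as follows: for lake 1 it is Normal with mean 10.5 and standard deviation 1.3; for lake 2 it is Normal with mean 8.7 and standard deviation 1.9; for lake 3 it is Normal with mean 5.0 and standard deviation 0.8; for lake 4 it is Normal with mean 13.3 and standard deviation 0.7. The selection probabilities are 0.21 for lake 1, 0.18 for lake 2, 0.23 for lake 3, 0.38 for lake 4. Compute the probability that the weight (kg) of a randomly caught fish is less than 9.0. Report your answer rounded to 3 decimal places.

0.357

Conditional on each lake, P(X < 9.0): 1: 0.124282; 2: 0.56273; 3: 1; 4: 4.05251e-10.
By total probability, P(X < 9.0) = 0.21·0.124282 + 0.18·0.56273 + 0.23·1 + 0.38·4.05251e-10 = 0.35739.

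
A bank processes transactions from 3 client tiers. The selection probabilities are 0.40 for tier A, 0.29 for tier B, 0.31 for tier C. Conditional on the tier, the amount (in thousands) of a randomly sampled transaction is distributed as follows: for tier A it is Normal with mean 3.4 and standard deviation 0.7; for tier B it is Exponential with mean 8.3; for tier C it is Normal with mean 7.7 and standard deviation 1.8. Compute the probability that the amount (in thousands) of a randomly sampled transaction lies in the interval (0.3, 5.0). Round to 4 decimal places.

0.5372

Conditional on each tier, P(0.3 < X < 5.0): A: 0.98886; B: 0.41701; C: 0.0667875.
By total probability, P(0.3 < X < 5.0) = 0.4·0.98886 + 0.29·0.41701 + 0.31·0.0667875 = 0.537181.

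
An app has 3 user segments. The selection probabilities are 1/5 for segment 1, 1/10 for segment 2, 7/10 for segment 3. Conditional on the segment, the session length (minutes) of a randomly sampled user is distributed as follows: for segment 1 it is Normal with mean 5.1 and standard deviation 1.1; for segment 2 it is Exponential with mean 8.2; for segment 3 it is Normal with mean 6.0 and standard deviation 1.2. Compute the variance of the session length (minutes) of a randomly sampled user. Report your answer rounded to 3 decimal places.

8.618

Per component, 1: μ=5.1, E[X²]=27.22; 2: μ=8.2, E[X²]=134.48; 3: μ=6, E[X²]=37.44.
E[X] = 0.2·5.1 + 0.1·8.2 + 0.7·6 = 6.04.
E[X²] = 0.2·27.22 + 0.1·134.48 + 0.7·37.44 = 45.1.
Var(X) = E[X²] − (E[X])² = 45.1 − 36.4816 = 8.6184.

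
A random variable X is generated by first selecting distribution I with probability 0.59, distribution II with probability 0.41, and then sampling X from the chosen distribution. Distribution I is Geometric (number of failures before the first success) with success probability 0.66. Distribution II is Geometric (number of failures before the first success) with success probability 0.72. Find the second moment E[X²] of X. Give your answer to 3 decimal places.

For each component E[X²] = Var + (mean)², giving I: 1.04591; II: 0.691358.
Overall E[X²] = 0.59·1.04591 + 0.41·0.691358 = 0.900546.

0.901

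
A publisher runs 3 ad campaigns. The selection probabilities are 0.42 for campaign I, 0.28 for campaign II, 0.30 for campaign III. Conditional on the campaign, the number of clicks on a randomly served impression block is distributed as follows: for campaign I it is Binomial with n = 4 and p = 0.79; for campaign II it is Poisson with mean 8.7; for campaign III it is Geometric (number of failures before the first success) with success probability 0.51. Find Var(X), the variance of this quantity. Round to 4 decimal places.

12.5298

Per component, I: μ=3.16, E[X²]=10.6492; II: μ=8.7, E[X²]=84.39; III: μ=0.960784, E[X²]=2.807.
E[X] = 0.42·3.16 + 0.28·8.7 + 0.3·0.960784 = 4.05144.
E[X²] = 0.42·10.6492 + 0.28·84.39 + 0.3·2.807 = 28.944.
Var(X) = E[X²] − (E[X])² = 28.944 − 16.4141 = 12.5298.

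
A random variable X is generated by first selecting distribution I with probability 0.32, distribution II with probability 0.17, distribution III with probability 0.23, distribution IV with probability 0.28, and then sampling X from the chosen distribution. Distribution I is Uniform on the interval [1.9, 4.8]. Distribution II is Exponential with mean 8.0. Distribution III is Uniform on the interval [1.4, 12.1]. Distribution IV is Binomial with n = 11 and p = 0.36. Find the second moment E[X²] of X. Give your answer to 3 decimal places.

For each component E[X²] = Var + (mean)², giving I: 11.9233; II: 128; III: 55.1033; IV: 18.216.
Overall E[X²] = 0.32·11.9233 + 0.17·128 + 0.23·55.1033 + 0.28·18.216 = 43.3497.

43.350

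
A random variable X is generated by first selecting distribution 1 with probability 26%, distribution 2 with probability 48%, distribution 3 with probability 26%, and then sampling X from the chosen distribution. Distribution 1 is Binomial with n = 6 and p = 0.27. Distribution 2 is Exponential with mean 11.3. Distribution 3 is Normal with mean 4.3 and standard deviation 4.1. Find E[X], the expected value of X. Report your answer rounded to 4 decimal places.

6.9632

Component means — 1: 1.62; 2: 11.3; 3: 4.3.
E[X] = 0.26·1.62 + 0.48·11.3 + 0.26·4.3 = 6.9632.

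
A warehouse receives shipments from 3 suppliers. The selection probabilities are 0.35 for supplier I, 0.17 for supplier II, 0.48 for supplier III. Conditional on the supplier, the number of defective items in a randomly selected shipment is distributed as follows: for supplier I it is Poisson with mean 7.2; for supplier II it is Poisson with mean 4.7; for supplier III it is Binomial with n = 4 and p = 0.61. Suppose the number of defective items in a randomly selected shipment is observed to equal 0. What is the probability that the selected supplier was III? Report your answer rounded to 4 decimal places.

0.8600

Likelihoods P(X=0 | ·): I: 0.000746586; II: 0.00909528; III: 0.0231344.
Posterior ∝ prior × likelihood. Numerator for III: 0.48·0.0231344 = 0.0111045.
Normalizing constant: 0.35·0.000746586 + 0.17·0.00909528 + 0.48·0.0231344 = 0.012912.
P(III | observation) = 0.0111045 / 0.012912 = 0.860014.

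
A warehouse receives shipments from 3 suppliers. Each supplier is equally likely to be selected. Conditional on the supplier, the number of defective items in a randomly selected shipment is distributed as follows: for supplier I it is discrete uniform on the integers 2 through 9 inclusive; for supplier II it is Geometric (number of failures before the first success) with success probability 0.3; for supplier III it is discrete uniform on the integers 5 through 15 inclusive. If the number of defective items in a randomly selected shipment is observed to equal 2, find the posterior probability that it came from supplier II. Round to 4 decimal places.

Likelihoods P(X=2 | ·): I: 0.125; II: 0.147; III: 0.
Posterior ∝ prior × likelihood. Numerator for II: 0.333333·0.147 = 0.049.
Normalizing constant: 0.333333·0.125 + 0.333333·0.147 + 0.333333·0 = 0.0906667.
P(II | observation) = 0.049 / 0.0906667 = 0.540441.

0.5404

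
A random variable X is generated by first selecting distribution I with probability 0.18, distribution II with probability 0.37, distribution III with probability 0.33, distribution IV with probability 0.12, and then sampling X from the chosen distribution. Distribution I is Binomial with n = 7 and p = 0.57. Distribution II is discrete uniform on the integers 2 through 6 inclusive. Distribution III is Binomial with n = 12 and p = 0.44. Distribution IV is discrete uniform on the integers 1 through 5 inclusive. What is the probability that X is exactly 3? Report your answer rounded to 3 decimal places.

0.171

Conditional on each component, P(X = 3): I: 0.221598; II: 0.2; III: 0.101502; IV: 0.2.
By total probability, P(X = 3) = 0.18·0.221598 + 0.37·0.2 + 0.33·0.101502 + 0.12·0.2 = 0.171383.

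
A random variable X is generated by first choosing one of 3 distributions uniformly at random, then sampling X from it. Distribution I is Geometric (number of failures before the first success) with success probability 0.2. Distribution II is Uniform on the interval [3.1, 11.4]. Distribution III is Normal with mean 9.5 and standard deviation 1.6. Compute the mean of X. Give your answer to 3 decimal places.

6.917

Component means — I: 4; II: 7.25; III: 9.5.
E[X] = 0.333333·4 + 0.333333·7.25 + 0.333333·9.5 = 6.91667.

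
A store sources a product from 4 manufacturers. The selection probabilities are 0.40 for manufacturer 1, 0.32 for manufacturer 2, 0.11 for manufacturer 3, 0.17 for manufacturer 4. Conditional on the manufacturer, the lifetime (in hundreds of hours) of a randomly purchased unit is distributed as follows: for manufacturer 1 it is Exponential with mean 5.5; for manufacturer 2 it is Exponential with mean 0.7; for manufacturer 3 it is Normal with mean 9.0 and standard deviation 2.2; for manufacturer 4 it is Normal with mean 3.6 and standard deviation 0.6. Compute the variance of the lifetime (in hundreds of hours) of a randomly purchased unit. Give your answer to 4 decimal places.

20.0117

Per component, 1: μ=5.5, E[X²]=60.5; 2: μ=0.7, E[X²]=0.98; 3: μ=9, E[X²]=85.84; 4: μ=3.6, E[X²]=13.32.
E[X] = 0.4·5.5 + 0.32·0.7 + 0.11·9 + 0.17·3.6 = 4.026.
E[X²] = 0.4·60.5 + 0.32·0.98 + 0.11·85.84 + 0.17·13.32 = 36.2204.
Var(X) = E[X²] − (E[X])² = 36.2204 − 16.2087 = 20.0117.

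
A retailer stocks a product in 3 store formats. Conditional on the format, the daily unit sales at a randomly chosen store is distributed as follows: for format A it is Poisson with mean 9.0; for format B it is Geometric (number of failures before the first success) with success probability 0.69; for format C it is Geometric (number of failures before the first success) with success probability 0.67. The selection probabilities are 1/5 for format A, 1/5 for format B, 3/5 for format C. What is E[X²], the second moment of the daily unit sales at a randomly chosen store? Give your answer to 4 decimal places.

18.7572

For each component E[X²] = Var + (mean)², giving A: 90; B: 0.852972; C: 0.977723.
Overall E[X²] = 0.2·90 + 0.2·0.852972 + 0.6·0.977723 = 18.7572.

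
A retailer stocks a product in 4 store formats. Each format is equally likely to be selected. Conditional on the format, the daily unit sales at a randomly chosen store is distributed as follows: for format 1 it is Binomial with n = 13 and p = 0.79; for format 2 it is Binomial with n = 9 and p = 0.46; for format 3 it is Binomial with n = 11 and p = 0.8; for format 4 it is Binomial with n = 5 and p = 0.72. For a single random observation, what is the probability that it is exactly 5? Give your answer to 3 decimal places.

Conditional on each format, P(X = 5): 1: 0.00149785; 2: 0.220666; 3: 0.00968884; 4: 0.193492.
By total probability, P(X = 5) = 0.25·0.00149785 + 0.25·0.220666 + 0.25·0.00968884 + 0.25·0.193492 = 0.106336.

0.106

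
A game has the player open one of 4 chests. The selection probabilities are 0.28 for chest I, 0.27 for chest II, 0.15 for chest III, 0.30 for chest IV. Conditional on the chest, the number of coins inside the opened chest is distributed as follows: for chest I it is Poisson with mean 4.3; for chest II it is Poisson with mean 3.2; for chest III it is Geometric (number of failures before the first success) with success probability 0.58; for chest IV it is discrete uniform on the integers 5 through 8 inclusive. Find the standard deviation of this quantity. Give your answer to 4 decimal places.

2.5094

Per component, I: μ=4.3, E[X²]=22.79; II: μ=3.2, E[X²]=13.44; III: μ=0.724138, E[X²]=1.77289; IV: μ=6.5, E[X²]=43.5.
E[X] = 0.28·4.3 + 0.27·3.2 + 0.15·0.724138 + 0.3·6.5 = 4.12662.
E[X²] = 0.28·22.79 + 0.27·13.44 + 0.15·1.77289 + 0.3·43.5 = 23.3259.
Var(X) = E[X²] − (E[X])² = 23.3259 − 17.029 = 6.29694.
SD(X) = √6.29694 = 2.50937.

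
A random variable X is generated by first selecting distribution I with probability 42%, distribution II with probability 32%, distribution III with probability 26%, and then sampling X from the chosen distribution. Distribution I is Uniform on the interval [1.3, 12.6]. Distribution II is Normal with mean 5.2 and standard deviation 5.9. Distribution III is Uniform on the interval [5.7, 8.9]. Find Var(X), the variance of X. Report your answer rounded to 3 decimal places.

16.622

Per component, I: μ=6.95, E[X²]=58.9433; II: μ=5.2, E[X²]=61.85; III: μ=7.3, E[X²]=54.1433.
E[X] = 0.42·6.95 + 0.32·5.2 + 0.26·7.3 = 6.481.
E[X²] = 0.42·58.9433 + 0.32·61.85 + 0.26·54.1433 = 58.6255.
Var(X) = E[X²] − (E[X])² = 58.6255 − 42.0034 = 16.6221.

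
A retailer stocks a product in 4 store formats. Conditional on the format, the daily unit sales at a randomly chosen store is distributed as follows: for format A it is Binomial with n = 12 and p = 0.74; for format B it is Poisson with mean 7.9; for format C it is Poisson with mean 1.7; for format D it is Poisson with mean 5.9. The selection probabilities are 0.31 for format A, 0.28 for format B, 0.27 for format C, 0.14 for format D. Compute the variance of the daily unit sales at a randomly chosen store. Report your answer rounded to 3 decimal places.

12.726

Per component, A: μ=8.88, E[X²]=81.1632; B: μ=7.9, E[X²]=70.31; C: μ=1.7, E[X²]=4.59; D: μ=5.9, E[X²]=40.71.
E[X] = 0.31·8.88 + 0.28·7.9 + 0.27·1.7 + 0.14·5.9 = 6.2498.
E[X²] = 0.31·81.1632 + 0.28·70.31 + 0.27·4.59 + 0.14·40.71 = 51.7861.
Var(X) = E[X²] − (E[X])² = 51.7861 − 39.06 = 12.7261.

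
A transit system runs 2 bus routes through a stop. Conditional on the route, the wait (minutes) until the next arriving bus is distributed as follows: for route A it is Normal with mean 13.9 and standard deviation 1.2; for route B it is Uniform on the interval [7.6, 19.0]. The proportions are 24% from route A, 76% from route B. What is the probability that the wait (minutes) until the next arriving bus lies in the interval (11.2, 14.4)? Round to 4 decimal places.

Conditional on each route, P(11.2 < X < 14.4): A: 0.649314; B: 0.280702.
By total probability, P(11.2 < X < 14.4) = 0.24·0.649314 + 0.76·0.280702 = 0.369169.

0.3692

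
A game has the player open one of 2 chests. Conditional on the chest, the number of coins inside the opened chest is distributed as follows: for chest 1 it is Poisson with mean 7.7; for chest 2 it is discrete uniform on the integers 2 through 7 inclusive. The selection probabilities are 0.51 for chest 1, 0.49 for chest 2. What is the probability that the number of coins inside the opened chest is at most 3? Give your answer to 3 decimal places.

0.190

Conditional on each chest, P(X ≤ 3): 1: 0.0518188; 2: 0.333333.
By total probability, P(X ≤ 3) = 0.51·0.0518188 + 0.49·0.333333 = 0.189761.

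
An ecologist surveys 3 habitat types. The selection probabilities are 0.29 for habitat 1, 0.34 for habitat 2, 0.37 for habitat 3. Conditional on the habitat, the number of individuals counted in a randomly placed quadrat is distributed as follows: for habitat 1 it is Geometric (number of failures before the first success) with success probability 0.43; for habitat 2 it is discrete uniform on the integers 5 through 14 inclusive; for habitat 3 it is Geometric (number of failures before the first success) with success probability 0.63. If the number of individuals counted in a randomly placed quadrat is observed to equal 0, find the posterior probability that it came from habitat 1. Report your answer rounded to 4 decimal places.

Likelihoods P(X=0 | ·): 1: 0.43; 2: 0; 3: 0.63.
Posterior ∝ prior × likelihood. Numerator for 1: 0.29·0.43 = 0.1247.
Normalizing constant: 0.29·0.43 + 0.34·0 + 0.37·0.63 = 0.3578.
P(1 | observation) = 0.1247 / 0.3578 = 0.348519.

0.3485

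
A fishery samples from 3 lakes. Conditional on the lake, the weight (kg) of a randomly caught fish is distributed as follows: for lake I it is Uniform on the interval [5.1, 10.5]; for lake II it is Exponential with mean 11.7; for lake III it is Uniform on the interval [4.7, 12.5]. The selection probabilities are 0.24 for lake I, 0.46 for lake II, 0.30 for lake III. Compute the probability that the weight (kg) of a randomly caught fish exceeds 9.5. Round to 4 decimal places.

0.3641

Conditional on each lake, P(X > 9.5): I: 0.185185; II: 0.443984; III: 0.384615.
By total probability, P(X > 9.5) = 0.24·0.185185 + 0.46·0.443984 + 0.3·0.384615 = 0.364062.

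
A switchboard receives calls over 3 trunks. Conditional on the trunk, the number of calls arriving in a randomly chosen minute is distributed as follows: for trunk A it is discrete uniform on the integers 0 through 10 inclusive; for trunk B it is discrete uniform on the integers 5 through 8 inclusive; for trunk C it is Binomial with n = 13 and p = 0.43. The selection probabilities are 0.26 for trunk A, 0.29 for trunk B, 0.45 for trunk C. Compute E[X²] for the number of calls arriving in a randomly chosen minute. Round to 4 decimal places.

37.2105

For each component E[X²] = Var + (mean)², giving A: 35; B: 43.5; C: 34.4344.
Overall E[X²] = 0.26·35 + 0.29·43.5 + 0.45·34.4344 = 37.2105.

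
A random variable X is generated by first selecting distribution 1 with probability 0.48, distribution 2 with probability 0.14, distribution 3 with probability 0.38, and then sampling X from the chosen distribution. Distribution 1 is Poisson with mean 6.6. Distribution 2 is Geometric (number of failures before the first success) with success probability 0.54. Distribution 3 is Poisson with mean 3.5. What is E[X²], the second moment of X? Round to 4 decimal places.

For each component E[X²] = Var + (mean)², giving 1: 50.16; 2: 2.30316; 3: 15.75.
Overall E[X²] = 0.48·50.16 + 0.14·2.30316 + 0.38·15.75 = 30.3842.

30.3842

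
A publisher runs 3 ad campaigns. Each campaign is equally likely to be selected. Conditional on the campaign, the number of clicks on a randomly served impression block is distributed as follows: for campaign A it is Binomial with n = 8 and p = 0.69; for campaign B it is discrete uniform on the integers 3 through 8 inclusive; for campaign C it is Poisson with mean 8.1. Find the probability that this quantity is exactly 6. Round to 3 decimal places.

0.192

Conditional on each campaign, P(X = 6): A: 0.290386; B: 0.166667; C: 0.119067.
By total probability, P(X = 6) = 0.333333·0.290386 + 0.333333·0.166667 + 0.333333·0.119067 = 0.19204.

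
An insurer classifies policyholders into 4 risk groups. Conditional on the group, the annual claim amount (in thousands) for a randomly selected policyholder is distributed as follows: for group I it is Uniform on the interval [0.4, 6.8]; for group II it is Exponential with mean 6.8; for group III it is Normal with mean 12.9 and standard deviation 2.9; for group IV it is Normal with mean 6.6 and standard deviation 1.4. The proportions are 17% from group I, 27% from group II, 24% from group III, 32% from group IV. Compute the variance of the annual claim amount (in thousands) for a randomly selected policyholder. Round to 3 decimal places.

Per component, I: μ=3.6, E[X²]=16.3733; II: μ=6.8, E[X²]=92.48; III: μ=12.9, E[X²]=174.82; IV: μ=6.6, E[X²]=45.52.
E[X] = 0.17·3.6 + 0.27·6.8 + 0.24·12.9 + 0.32·6.6 = 7.656.
E[X²] = 0.17·16.3733 + 0.27·92.48 + 0.24·174.82 + 0.32·45.52 = 84.2763.
Var(X) = E[X²] − (E[X])² = 84.2763 − 58.6143 = 25.6619.

25.662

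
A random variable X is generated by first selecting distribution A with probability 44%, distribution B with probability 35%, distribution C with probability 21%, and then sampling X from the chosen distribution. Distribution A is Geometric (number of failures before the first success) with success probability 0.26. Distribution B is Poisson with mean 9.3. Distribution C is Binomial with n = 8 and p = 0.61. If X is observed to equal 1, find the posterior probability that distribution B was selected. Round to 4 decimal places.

Likelihoods P(X=1 | ·): A: 0.1924; B: 0.000850245; C: 0.00669687.
Posterior ∝ prior × likelihood. Numerator for B: 0.35·0.000850245 = 0.000297586.
Normalizing constant: 0.44·0.1924 + 0.35·0.000850245 + 0.21·0.00669687 = 0.0863599.
P(B | observation) = 0.000297586 / 0.0863599 = 0.00344588.

0.0034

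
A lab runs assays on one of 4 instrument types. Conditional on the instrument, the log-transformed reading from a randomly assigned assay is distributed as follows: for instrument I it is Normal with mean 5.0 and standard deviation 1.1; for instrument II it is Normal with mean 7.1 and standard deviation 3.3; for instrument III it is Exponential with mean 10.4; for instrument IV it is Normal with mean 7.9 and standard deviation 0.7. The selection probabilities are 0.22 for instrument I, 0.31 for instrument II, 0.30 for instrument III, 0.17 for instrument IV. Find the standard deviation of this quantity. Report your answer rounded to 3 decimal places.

Per component, I: μ=5, E[X²]=26.21; II: μ=7.1, E[X²]=61.3; III: μ=10.4, E[X²]=216.32; IV: μ=7.9, E[X²]=62.9.
E[X] = 0.22·5 + 0.31·7.1 + 0.3·10.4 + 0.17·7.9 = 7.764.
E[X²] = 0.22·26.21 + 0.31·61.3 + 0.3·216.32 + 0.17·62.9 = 100.358.
Var(X) = E[X²] − (E[X])² = 100.358 − 60.2797 = 40.0785.
SD(X) = √40.0785 = 6.33076.

6.331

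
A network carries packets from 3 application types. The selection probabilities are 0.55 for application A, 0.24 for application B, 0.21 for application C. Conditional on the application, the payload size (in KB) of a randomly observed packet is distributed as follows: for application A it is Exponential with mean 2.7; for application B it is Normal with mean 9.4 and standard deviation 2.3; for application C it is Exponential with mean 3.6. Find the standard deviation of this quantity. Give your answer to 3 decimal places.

Per component, A: μ=2.7, E[X²]=14.58; B: μ=9.4, E[X²]=93.65; C: μ=3.6, E[X²]=25.92.
E[X] = 0.55·2.7 + 0.24·9.4 + 0.21·3.6 = 4.497.
E[X²] = 0.55·14.58 + 0.24·93.65 + 0.21·25.92 = 35.9382.
Var(X) = E[X²] − (E[X])² = 35.9382 − 20.223 = 15.7152.
SD(X) = √15.7152 = 3.96424.

3.964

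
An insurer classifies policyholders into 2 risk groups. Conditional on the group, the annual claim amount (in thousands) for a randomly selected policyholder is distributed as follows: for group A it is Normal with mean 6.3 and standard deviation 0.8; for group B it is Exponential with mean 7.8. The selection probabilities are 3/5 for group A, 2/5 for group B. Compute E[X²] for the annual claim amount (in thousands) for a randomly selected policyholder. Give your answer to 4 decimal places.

For each component E[X²] = Var + (mean)², giving A: 40.33; B: 121.68.
Overall E[X²] = 0.6·40.33 + 0.4·121.68 = 72.87.

72.8700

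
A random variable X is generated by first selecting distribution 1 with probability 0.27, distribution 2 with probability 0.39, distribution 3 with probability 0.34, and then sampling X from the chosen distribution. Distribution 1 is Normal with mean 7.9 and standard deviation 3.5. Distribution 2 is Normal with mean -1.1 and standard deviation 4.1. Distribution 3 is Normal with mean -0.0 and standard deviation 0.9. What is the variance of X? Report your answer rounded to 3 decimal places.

24.558

Per component, 1: μ=7.9, E[X²]=74.66; 2: μ=-1.1, E[X²]=18.02; 3: μ=-0, E[X²]=0.81.
E[X] = 0.27·7.9 + 0.39·-1.1 + 0.34·-0 = 1.704.
E[X²] = 0.27·74.66 + 0.39·18.02 + 0.34·0.81 = 27.4614.
Var(X) = E[X²] − (E[X])² = 27.4614 − 2.90362 = 24.5578.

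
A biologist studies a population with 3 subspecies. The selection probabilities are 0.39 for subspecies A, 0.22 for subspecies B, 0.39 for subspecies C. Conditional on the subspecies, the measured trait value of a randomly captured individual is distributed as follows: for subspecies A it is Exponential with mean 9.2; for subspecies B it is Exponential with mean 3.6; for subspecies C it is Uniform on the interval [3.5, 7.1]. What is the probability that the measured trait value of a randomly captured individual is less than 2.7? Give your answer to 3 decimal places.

0.215

Conditional on each subspecies, P(X < 2.7): A: 0.254335; B: 0.527633; C: 0.
By total probability, P(X < 2.7) = 0.39·0.254335 + 0.22·0.527633 + 0.39·0 = 0.21527.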